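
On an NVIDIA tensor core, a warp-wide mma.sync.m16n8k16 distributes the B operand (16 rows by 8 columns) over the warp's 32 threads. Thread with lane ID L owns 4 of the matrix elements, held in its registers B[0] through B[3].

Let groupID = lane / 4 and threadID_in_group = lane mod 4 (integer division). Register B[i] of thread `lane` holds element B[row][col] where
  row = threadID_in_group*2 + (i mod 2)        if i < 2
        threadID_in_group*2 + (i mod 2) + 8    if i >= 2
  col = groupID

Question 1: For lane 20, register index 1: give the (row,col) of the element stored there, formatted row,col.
L=20→G=20>>2=5, T=20&3=0
[1]→row 0·2+1+0=1  col G=5

1,5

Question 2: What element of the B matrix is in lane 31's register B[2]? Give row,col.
31: G=7,T=3
[2] (3*2+0+8,7) = (14,7)

14,7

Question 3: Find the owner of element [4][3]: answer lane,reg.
14,0

c=3→G=3  r=4→rhi=0,T=2,p=0
L=3*4+2=14  i=0*2+0=0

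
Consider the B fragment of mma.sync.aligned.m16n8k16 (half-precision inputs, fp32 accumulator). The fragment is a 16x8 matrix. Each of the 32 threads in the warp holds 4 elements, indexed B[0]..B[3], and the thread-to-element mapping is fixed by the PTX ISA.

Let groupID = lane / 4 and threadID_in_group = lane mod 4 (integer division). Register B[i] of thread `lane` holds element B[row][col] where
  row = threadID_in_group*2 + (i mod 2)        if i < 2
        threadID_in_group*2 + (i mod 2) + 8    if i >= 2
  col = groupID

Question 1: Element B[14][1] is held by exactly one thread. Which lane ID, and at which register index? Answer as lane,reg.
7,2

c=1⇒gr=1  r=14⇒Rb=1,th=3,odd=0
L=1*4+3=7  i=1*2+0=2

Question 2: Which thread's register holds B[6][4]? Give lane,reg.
c=4→G=4  r=6→rhi=0,T=3,p=0
L=4*4+3=19  i=0*2+0=0

19,0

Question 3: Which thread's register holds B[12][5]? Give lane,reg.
22,2

c:5=>grp=5  r:12=>rB=1,tig=2,lo=0
L=5*4+2=22  i=1*2+0=2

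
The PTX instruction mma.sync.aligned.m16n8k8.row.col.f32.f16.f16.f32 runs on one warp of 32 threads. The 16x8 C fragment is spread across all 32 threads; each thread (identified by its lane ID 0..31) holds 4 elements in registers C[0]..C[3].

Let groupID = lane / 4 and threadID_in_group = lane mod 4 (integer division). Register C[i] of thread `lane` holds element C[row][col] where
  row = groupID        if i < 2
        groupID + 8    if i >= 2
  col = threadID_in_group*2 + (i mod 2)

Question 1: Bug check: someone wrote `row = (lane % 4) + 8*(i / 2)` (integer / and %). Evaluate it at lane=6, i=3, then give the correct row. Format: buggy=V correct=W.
buggy=10 correct=9

`(lane % 4) + 8*(i / 2)`[6,3]→10
6: G=1,T=2
[3] (1+8,2*2+1) = (9,5)
row: 10 vs 9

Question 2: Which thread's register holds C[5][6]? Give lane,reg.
r:5=>grp=5,rB=0  c:6=>tig=3,lo=0
L=5*4+3=23  i=0*2+0=0

23,0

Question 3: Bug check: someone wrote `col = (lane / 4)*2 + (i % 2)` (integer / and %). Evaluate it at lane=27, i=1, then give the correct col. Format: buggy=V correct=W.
`(lane / 4)*2 + (i % 2)`[27,1]=>13
lane 27: grp=6 (27/4), tig=3 (27%4)
i=1: r=6+0=6, c=3*2+1=7
col: 13 vs 7

buggy=13 correct=7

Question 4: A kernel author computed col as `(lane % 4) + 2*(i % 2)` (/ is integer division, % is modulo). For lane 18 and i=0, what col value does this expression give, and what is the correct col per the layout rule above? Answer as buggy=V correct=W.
`(lane % 4) + 2*(i % 2)`[18,0]=>2
18: grp=4,tig=2
[0] (4+0,2*2+0) = (4,4)
col: 2 vs 4

buggy=2 correct=4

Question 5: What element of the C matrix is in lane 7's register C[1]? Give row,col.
lane 7->7/4=1, 7 mod 4=3
i=1  r:1+0->1  c:2·3+1->7

1,7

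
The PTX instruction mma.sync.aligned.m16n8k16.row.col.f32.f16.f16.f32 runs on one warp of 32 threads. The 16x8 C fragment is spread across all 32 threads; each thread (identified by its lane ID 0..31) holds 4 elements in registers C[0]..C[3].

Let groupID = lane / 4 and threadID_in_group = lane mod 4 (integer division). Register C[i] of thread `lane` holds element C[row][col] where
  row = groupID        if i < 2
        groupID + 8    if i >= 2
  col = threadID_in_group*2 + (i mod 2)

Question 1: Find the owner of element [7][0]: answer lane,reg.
28,0

r=7⇒gr=7,Rb=0  c=0⇒th=0,odd=0
L=7*4+0=28  i=0*2+0=0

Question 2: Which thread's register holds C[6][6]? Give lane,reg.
r: 6->gid=6,r8=0  c: 6->tid=3,i&1=0
L=6*4+3=27  i=0*2+0=0

27,0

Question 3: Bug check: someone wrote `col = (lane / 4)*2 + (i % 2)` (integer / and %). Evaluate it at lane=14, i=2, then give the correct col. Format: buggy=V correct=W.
buggy=6 correct=4

`(lane / 4)*2 + (i % 2)`[14,2]=>6
lane 14=>14/4=3, 14 mod 4=2
i=2  r:3+8=>11  c:2·2+0=>4
col: 6 vs 4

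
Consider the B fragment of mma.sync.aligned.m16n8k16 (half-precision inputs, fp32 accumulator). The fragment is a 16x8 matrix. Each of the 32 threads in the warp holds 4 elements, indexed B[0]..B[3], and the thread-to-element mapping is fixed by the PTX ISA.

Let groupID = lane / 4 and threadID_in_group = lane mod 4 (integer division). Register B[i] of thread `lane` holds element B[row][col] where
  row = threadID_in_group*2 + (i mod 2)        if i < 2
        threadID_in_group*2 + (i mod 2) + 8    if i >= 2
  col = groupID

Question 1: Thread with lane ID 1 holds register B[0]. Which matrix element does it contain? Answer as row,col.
2,0

L=1⇒gr=1>>2=0, th=1&3=1
[0]⇒row 1·2+0+0=2  col gr=0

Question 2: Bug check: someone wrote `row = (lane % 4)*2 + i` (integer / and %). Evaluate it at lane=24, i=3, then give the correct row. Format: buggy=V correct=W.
buggy=3 correct=9

`(lane % 4)*2 + i`[24,3]⇒3
24: gr=6,th=0
[3] (0*2+1+8,6) = (9,6)
row: 3 vs 9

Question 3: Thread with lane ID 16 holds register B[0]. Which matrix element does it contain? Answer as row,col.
L=16→G=16>>2=4, T=16&3=0
[0]→row 0·2+0+0=0  col G=4

0,4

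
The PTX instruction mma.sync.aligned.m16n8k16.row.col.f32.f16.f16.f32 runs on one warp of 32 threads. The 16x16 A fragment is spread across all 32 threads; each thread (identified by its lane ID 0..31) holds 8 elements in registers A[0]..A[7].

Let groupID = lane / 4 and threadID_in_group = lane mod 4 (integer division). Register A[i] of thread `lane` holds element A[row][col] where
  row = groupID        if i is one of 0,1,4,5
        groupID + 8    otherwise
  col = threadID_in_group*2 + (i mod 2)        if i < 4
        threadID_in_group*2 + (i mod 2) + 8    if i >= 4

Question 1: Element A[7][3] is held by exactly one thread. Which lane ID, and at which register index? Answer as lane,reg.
29,1

r:7=>grp=7,rB=0  c:3=>cB=0,tig=1,lo=1
L=7*4+1=29  i=0*4+0*2+1=1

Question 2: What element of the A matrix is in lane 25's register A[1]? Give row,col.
L=25→G=25>>2=6, T=25&3=1
[1]→row 6+0=6  col 1·2+1+0=3

6,3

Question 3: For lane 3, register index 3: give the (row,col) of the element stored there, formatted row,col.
lane 3⇒3/4=0, 3 mod 4=3
i=3  r:0+8⇒8  c:2·3+1+0⇒7

8,7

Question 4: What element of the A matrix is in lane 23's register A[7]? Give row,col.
13,15

lane 23->23/4=5, 23 mod 4=3
i=7  r:5+8->13  c:2·3+1+8->15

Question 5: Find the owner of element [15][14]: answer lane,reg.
31,6

r:15=>grp=7,rB=1  c:14=>cB=1,tig=3,lo=0
L=7*4+3=31  i=1*4+1*2+0=6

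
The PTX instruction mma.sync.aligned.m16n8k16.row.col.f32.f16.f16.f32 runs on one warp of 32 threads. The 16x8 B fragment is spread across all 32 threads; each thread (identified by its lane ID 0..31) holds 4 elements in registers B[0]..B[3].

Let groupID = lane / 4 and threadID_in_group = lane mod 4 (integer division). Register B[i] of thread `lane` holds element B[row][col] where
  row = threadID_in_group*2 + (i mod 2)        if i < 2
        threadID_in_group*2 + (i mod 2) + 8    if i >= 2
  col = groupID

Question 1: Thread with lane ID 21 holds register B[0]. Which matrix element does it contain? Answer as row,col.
lane 21->21/4=5, 21 mod 4=1
i=0  r:2·1+0+0->2  c:5

2,5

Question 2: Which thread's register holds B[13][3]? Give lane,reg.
c=3→G=3  r=13→rhi=1,T=2,p=1
L=3*4+2=14  i=1*2+1=3

14,3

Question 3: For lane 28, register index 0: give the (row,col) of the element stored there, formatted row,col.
0,7

L=28->g=28>>2=7, t=28&3=0
[0]->row 0·2+0+0=0  col g=7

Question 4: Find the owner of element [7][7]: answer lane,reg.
c: 7->gid=7  r: 7->r8=0,tid=3,i&1=1
L=7*4+3=31  i=0*2+1=1

31,1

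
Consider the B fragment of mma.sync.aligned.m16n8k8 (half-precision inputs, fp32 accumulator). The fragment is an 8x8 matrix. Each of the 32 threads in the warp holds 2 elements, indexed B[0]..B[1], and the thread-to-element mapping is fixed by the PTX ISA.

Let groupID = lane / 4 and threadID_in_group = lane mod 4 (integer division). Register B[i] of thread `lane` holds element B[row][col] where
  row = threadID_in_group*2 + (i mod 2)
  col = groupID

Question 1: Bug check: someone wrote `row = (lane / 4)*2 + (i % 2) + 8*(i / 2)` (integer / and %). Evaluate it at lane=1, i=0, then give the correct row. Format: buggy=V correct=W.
`(lane / 4)*2 + (i % 2) + 8*(i / 2)`[1,0]→0
1: G=0,T=1
[0] (1*2+0,0) = (2,0)
row: 0 vs 2

buggy=0 correct=2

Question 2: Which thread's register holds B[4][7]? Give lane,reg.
30,0

c=7->g=7  r=4->t=2,b0=0
L=7*4+2=30  i=0=0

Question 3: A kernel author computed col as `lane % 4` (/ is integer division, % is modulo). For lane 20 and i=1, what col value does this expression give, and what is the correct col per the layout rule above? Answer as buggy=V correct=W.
buggy=0 correct=5

`lane % 4`[20,1]→0
20: G=5,T=0
[1] (0*2+1,5) = (1,5)
col: 0 vs 5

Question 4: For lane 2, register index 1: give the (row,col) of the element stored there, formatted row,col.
5,0

lane 2→2/4=0, 2 mod 4=2
i=1  r:2·2+1→5  c:0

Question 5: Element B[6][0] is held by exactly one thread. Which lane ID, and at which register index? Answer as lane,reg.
3,0

c:0=>grp=0  r:6=>tig=3,lo=0
L=0*4+3=3  i=0=0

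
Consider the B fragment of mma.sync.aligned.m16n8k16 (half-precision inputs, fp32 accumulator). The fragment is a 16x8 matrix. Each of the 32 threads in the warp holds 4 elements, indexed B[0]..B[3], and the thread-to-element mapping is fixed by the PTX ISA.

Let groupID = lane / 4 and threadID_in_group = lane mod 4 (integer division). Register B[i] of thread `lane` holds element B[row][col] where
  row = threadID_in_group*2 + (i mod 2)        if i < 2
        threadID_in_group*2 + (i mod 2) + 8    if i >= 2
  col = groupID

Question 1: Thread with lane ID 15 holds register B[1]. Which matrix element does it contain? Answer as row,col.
lane 15->15/4=3, 15 mod 4=3
i=1  r:2·3+1+0->7  c:3

7,3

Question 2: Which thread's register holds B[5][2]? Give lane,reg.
10,1

c=2→G=2  r=5→rhi=0,T=2,p=1
L=2*4+2=10  i=0*2+1=1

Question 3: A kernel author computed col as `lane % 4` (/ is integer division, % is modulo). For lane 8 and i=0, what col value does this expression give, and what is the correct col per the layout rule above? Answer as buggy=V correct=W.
buggy=0 correct=2

`lane % 4`[8,0]⇒0
lane 8: gr=2 (8/4), th=0 (8%4)
i=0: r=0*2+0+0=0, c=gr=2
col: 0 vs 2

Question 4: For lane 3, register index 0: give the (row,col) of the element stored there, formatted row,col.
6,0

L=3=>grp=3>>2=0, tig=3&3=3
[0]=>row 3·2+0+0=6  col grp=0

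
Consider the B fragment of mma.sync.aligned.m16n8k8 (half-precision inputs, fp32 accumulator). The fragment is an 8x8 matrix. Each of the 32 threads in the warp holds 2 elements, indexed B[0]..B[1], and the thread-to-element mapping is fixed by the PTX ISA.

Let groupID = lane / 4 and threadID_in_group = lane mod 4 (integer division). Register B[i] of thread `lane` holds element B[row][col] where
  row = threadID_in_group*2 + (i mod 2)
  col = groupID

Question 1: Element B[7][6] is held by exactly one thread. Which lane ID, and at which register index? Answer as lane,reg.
c=6→G=6  r=7→T=3,p=1
L=6*4+3=27  i=1=1

27,1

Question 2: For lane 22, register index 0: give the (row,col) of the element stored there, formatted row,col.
22: gr=5,th=2
[0] (2*2+0,5) = (4,5)

4,5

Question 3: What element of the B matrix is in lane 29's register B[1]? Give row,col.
3,7

29: gr=7,th=1
[1] (1*2+1,7) = (3,7)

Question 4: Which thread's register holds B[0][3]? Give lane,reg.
c:3=>grp=3  r:0=>tig=0,lo=0
L=3*4+0=12  i=0=0

12,0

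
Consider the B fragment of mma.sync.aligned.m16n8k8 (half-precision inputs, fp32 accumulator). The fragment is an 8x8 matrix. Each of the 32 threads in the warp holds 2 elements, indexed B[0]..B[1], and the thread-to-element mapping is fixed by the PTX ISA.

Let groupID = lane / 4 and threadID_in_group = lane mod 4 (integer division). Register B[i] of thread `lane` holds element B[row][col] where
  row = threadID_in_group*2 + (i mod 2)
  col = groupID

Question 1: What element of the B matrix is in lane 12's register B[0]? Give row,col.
0,3

L=12⇒gr=12>>2=3, th=12&3=0
[0]⇒row 0·2+0=0  col gr=3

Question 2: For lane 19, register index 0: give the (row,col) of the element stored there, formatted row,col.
lane 19→19/4=4, 19 mod 4=3
i=0  r:2·3+0→6  c:4

6,4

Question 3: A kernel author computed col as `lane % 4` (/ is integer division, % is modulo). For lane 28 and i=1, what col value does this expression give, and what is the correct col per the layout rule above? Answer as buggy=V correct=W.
`lane % 4`[28,1]->0
lane 28->28/4=7, 28 mod 4=0
i=1  r:2·0+1->1  c:7
col: 0 vs 7

buggy=0 correct=7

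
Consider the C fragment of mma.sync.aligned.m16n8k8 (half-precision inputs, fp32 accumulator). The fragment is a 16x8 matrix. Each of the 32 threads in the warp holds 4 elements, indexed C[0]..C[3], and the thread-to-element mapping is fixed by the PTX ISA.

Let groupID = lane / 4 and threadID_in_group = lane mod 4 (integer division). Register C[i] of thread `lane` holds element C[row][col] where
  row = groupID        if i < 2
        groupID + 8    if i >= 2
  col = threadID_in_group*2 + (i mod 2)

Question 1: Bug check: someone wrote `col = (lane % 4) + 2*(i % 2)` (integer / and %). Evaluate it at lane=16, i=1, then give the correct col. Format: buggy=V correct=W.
buggy=2 correct=1

`(lane % 4) + 2*(i % 2)`[16,1]→2
16: G=4,T=0
[1] (4+0,0*2+1) = (4,1)
col: 2 vs 1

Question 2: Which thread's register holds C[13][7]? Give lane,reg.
23,3

r: 13->gid=5,r8=1  c: 7->tid=3,i&1=1
L=5*4+3=23  i=1*2+1=3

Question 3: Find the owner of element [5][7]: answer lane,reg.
23,1

r=5→G=5,rhi=0  c=7→T=3,p=1
L=5*4+3=23  i=0*2+1=1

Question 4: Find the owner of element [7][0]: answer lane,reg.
28,0

r=7⇒gr=7,Rb=0  c=0⇒th=0,odd=0
L=7*4+0=28  i=0*2+0=0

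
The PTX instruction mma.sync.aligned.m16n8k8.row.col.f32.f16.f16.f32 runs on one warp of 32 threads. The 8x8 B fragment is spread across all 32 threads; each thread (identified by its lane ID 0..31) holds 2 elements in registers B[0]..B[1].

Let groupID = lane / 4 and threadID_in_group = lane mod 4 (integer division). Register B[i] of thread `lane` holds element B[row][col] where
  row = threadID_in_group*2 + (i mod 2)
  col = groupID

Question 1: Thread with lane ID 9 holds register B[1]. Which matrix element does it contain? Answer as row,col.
3,2

lane 9->9/4=2, 9 mod 4=1
i=1  r:2·1+1->3  c:2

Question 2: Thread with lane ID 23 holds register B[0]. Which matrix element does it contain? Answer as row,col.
L=23->g=23>>2=5, t=23&3=3
[0]->row 3·2+0=6  col g=5

6,5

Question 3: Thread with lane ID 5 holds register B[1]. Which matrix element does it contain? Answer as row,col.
L=5→G=5>>2=1, T=5&3=1
[1]→row 1·2+1=3  col G=1

3,1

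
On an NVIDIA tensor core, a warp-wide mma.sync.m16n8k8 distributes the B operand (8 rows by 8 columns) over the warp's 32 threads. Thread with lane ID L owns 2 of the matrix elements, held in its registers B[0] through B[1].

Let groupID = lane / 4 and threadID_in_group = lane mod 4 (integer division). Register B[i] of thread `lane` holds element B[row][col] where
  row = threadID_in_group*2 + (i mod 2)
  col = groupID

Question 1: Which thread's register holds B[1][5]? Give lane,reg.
c:5=>grp=5  r:1=>tig=0,lo=1
L=5*4+0=20  i=1=1

20,1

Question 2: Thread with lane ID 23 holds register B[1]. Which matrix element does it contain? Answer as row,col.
7,5

L=23->gid=23>>2=5, tid=23&3=3
[1]->row 3·2+1=7  col gid=5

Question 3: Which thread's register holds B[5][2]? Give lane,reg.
c:2=>grp=2  r:5=>tig=2,lo=1
L=2*4+2=10  i=1=1

10,1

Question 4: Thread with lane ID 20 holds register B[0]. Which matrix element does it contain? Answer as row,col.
lane 20: g=5 (20/4), t=0 (20%4)
i=0: r=0*2+0=0, c=g=5

0,5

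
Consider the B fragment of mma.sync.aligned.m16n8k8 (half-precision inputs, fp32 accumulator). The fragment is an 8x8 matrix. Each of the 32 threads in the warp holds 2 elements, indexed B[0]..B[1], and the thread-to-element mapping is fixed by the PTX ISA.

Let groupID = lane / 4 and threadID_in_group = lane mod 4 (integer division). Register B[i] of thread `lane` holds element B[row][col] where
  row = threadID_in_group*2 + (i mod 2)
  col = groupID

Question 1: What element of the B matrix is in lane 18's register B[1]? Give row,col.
lane 18=>18/4=4, 18 mod 4=2
i=1  r:2·2+1=>5  c:4

5,4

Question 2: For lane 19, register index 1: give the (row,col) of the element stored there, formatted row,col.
7,4

lane 19: gid=4 (19/4), tid=3 (19%4)
i=1: r=3*2+1=7, c=gid=4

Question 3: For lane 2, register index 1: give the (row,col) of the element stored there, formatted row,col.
5,0

L=2=>grp=2>>2=0, tig=2&3=2
[1]=>row 2·2+1=5  col grp=0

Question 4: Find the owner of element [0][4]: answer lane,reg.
c=4→G=4  r=0→T=0,p=0
L=4*4+0=16  i=0=0

16,0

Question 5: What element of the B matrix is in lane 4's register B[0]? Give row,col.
lane 4=>4/4=1, 4 mod 4=0
i=0  r:2·0+0=>0  c:1

0,1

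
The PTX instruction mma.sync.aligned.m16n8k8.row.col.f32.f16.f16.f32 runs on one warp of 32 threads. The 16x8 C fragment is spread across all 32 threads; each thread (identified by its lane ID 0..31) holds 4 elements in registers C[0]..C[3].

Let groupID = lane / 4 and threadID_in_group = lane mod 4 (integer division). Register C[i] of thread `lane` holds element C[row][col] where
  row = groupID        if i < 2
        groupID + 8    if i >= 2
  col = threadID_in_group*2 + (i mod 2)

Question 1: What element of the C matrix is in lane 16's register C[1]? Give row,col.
4,1

lane 16=>16/4=4, 16 mod 4=0
i=1  r:4+0=>4  c:2·0+1=>1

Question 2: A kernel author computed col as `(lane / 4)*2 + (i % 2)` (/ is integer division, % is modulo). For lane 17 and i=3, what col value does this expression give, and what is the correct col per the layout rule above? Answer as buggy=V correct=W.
`(lane / 4)*2 + (i % 2)`[17,3]=>9
lane 17: grp=4 (17/4), tig=1 (17%4)
i=3: r=4+8=12, c=1*2+1=3
col: 9 vs 3

buggy=9 correct=3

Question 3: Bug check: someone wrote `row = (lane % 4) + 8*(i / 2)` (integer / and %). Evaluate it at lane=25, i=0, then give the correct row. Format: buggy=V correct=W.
`(lane % 4) + 8*(i / 2)`[25,0]=>1
25: grp=6,tig=1
[0] (6+0,1*2+0) = (6,2)
row: 1 vs 6

buggy=1 correct=6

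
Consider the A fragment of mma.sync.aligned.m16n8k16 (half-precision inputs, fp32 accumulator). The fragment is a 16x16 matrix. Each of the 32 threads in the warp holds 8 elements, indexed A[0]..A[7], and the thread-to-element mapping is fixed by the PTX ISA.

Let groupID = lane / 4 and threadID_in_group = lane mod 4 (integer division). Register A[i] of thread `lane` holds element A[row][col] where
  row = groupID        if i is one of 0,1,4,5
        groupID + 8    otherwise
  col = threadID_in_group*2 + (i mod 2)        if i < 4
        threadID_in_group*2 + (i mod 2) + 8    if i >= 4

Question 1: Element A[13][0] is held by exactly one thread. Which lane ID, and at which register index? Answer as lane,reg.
20,2

r:13=>grp=5,rB=1  c:0=>cB=0,tig=0,lo=0
L=5*4+0=20  i=0*4+1*2+0=2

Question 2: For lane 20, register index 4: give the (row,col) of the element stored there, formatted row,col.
lane 20->20/4=5, 20 mod 4=0
i=4  r:5+0->5  c:2·0+0+8->8

5,8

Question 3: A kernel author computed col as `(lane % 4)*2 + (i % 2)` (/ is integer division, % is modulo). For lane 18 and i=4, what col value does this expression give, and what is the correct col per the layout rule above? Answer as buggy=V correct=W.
buggy=4 correct=12

`(lane % 4)*2 + (i % 2)`[18,4]→4
lane 18: G=4 (18/4), T=2 (18%4)
i=4: r=4+0=4, c=2*2+0+8=12
col: 4 vs 12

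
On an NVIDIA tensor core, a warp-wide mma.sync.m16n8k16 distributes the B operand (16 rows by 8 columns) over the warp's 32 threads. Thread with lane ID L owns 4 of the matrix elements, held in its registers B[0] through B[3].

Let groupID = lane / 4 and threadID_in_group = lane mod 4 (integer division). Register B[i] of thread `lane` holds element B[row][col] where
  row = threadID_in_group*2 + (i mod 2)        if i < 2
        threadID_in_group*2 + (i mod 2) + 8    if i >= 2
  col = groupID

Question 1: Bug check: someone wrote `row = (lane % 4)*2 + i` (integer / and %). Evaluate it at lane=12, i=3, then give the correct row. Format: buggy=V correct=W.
buggy=3 correct=9

`(lane % 4)*2 + i`[12,3]→3
lane 12: G=3 (12/4), T=0 (12%4)
i=3: r=0*2+1+8=9, c=G=3
row: 3 vs 9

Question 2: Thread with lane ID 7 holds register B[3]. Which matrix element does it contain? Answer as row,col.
15,1

lane 7⇒7/4=1, 7 mod 4=3
i=3  r:2·3+1+8⇒15  c:1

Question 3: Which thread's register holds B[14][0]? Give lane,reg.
3,2

c=0→G=0  r=14→rhi=1,T=3,p=0
L=0*4+3=3  i=1*2+0=2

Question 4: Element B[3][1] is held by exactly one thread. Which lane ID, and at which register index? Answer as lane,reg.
c=1⇒gr=1  r=3⇒Rb=0,th=1,odd=1
L=1*4+1=5  i=0*2+1=1

5,1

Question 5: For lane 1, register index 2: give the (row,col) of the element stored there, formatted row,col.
L=1⇒gr=1>>2=0, th=1&3=1
[2]⇒row 1·2+0+8=10  col gr=0

10,0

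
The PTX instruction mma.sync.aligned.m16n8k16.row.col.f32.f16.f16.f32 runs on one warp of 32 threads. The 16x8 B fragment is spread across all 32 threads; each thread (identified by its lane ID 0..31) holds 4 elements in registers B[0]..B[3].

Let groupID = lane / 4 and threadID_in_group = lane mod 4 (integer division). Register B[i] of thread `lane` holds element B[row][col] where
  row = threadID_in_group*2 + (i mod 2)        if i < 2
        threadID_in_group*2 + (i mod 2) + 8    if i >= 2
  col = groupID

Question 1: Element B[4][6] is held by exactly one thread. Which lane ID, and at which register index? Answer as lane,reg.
26,0

c: 6->gid=6  r: 4->r8=0,tid=2,i&1=0
L=6*4+2=26  i=0*2+0=0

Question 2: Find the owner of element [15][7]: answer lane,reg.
c=7→G=7  r=15→rhi=1,T=3,p=1
L=7*4+3=31  i=1*2+1=3

31,3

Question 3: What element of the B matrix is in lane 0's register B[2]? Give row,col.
8,0

lane 0=>0/4=0, 0 mod 4=0
i=2  r:2·0+0+8=>8  c:0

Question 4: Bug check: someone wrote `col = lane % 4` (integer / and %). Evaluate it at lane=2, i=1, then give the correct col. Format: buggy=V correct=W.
`lane % 4`[2,1]→2
lane 2: G=0 (2/4), T=2 (2%4)
i=1: r=2*2+1+0=5, c=G=0
col: 2 vs 0

buggy=2 correct=0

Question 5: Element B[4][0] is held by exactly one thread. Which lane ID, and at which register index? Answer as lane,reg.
c=0->g=0  r=4->rb=0,t=2,b0=0
L=0*4+2=2  i=0*2+0=0

2,0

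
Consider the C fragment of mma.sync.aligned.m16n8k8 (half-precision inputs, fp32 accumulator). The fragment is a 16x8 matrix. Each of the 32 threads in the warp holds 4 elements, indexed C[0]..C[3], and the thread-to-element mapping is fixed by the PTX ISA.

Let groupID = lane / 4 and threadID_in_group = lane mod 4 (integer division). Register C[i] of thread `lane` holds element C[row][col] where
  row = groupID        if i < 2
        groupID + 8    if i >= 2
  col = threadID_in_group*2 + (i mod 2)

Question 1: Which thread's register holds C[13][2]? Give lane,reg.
r: 13->gid=5,r8=1  c: 2->tid=1,i&1=0
L=5*4+1=21  i=1*2+0=2

21,2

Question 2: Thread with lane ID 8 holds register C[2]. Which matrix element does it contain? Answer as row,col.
8: G=2,T=0
[2] (2+8,0*2+0) = (10,0)

10,0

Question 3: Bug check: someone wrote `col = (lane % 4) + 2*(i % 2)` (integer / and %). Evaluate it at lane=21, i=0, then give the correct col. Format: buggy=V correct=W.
`(lane % 4) + 2*(i % 2)`[21,0]->1
21: gid=5,tid=1
[0] (5+0,1*2+0) = (5,2)
col: 1 vs 2

buggy=1 correct=2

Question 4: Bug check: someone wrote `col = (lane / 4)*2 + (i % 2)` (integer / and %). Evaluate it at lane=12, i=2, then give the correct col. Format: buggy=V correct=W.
`(lane / 4)*2 + (i % 2)`[12,2]->6
12: g=3,t=0
[2] (3+8,0*2+0) = (11,0)
col: 6 vs 0

buggy=6 correct=0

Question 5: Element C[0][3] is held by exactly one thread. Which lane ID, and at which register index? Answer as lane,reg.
r:0=>grp=0,rB=0  c:3=>tig=1,lo=1
L=0*4+1=1  i=0*2+1=1

1,1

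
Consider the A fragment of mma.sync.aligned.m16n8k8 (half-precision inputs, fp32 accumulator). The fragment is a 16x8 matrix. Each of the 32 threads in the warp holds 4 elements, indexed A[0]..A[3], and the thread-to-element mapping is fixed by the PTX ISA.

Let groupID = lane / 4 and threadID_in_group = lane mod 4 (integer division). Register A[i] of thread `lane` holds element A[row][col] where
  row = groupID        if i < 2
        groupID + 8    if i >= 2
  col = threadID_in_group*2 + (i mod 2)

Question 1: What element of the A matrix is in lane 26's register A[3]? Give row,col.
L=26->gid=26>>2=6, tid=26&3=2
[3]->row 6+8=14  col 2·2+1=5

14,5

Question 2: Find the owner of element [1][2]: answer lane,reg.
5,0

r=1->g=1,rb=0  c=2->t=1,b0=0
L=1*4+1=5  i=0*2+0=0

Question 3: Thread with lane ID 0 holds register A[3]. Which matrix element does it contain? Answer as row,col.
0: G=0,T=0
[3] (0+8,0*2+1) = (8,1)

8,1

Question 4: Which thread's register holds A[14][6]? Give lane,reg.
r=14⇒gr=6,Rb=1  c=6⇒th=3,odd=0
L=6*4+3=27  i=1*2+0=2

27,2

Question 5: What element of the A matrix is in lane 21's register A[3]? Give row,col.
13,3

L=21→G=21>>2=5, T=21&3=1
[3]→row 5+8=13  col 1·2+1=3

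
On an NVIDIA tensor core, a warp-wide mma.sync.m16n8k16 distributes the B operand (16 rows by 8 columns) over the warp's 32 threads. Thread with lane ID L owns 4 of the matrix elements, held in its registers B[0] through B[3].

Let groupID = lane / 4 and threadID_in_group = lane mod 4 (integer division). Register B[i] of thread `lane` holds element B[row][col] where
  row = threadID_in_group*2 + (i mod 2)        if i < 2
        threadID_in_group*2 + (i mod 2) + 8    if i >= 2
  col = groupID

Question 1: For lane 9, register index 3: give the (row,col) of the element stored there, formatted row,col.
11,2

9: gid=2,tid=1
[3] (1*2+1+8,2) = (11,2)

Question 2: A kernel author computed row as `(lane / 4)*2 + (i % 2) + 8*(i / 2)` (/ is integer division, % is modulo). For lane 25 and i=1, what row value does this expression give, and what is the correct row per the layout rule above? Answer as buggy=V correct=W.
`(lane / 4)*2 + (i % 2) + 8*(i / 2)`[25,1]⇒13
lane 25: gr=6 (25/4), th=1 (25%4)
i=1: r=1*2+1+0=3, c=gr=6
row: 13 vs 3

buggy=13 correct=3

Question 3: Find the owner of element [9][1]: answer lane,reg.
4,3

c:1=>grp=1  r:9=>rB=1,tig=0,lo=1
L=1*4+0=4  i=1*2+1=3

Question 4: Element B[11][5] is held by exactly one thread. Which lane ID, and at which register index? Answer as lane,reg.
21,3

c=5->g=5  r=11->rb=1,t=1,b0=1
L=5*4+1=21  i=1*2+1=3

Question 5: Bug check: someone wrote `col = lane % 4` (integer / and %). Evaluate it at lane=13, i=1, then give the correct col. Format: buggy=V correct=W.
`lane % 4`[13,1]->1
13: g=3,t=1
[1] (1*2+1+0,3) = (3,3)
col: 1 vs 3

buggy=1 correct=3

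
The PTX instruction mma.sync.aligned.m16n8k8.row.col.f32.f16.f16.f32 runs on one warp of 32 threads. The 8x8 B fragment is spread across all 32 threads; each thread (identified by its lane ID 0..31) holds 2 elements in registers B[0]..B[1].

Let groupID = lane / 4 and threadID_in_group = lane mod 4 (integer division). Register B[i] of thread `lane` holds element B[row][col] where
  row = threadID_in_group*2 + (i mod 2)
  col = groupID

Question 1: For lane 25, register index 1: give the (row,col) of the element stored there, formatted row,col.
3,6

lane 25: grp=6 (25/4), tig=1 (25%4)
i=1: r=1*2+1=3, c=grp=6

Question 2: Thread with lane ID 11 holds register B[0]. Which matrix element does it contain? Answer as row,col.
11: G=2,T=3
[0] (3*2+0,2) = (6,2)

6,2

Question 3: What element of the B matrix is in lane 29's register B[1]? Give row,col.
29: gr=7,th=1
[1] (1*2+1,7) = (3,7)

3,7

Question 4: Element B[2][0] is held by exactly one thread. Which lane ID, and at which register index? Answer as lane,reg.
1,0

c=0->g=0  r=2->t=1,b0=0
L=0*4+1=1  i=0=0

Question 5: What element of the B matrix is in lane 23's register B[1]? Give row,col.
7,5

lane 23->23/4=5, 23 mod 4=3
i=1  r:2·3+1->7  c:5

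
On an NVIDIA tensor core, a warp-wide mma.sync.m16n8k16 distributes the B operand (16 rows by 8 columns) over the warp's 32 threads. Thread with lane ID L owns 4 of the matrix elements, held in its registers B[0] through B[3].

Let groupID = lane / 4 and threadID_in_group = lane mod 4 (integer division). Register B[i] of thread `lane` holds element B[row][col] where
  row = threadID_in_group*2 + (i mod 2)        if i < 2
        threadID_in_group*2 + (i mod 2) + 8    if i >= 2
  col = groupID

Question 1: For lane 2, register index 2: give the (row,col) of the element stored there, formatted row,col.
L=2->gid=2>>2=0, tid=2&3=2
[2]->row 2·2+0+8=12  col gid=0

12,0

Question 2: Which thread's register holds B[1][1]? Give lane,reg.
4,1

c=1->g=1  r=1->rb=0,t=0,b0=1
L=1*4+0=4  i=0*2+1=1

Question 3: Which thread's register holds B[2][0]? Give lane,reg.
1,0

c=0⇒gr=0  r=2⇒Rb=0,th=1,odd=0
L=0*4+1=1  i=0*2+0=0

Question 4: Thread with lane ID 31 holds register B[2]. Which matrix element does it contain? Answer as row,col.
14,7

L=31⇒gr=31>>2=7, th=31&3=3
[2]⇒row 3·2+0+8=14  col gr=7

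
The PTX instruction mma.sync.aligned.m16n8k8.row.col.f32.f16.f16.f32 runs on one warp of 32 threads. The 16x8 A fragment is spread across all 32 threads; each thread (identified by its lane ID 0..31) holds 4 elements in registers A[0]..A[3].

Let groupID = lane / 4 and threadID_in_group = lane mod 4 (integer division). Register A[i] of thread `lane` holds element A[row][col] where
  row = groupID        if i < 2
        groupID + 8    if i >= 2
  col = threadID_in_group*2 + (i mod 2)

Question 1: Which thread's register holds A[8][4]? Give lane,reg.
2,2

r: 8->gid=0,r8=1  c: 4->tid=2,i&1=0
L=0*4+2=2  i=1*2+0=2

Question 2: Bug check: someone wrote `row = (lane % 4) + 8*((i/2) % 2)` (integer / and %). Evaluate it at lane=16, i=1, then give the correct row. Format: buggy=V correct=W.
buggy=0 correct=4

`(lane % 4) + 8*((i/2) % 2)`[16,1]→0
lane 16→16/4=4, 16 mod 4=0
i=1  r:4+0→4  c:2·0+1→1
row: 0 vs 4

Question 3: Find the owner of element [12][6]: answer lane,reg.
r=12->g=4,rb=1  c=6->t=3,b0=0
L=4*4+3=19  i=1*2+0=2

19,2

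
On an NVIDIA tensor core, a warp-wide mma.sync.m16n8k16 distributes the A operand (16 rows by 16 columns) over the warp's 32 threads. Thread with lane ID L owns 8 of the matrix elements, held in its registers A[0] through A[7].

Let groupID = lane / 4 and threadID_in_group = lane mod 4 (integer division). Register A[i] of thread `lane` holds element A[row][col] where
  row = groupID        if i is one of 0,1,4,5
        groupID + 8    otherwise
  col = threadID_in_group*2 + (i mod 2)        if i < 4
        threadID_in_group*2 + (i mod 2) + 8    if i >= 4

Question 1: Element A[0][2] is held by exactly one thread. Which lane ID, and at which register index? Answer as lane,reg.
1,0

r=0->g=0,rb=0  c=2->cb=0,t=1,b0=0
L=0*4+1=1  i=0*4+0*2+0=0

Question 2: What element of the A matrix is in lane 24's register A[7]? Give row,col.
14,9

lane 24->24/4=6, 24 mod 4=0
i=7  r:6+8->14  c:2·0+1+8->9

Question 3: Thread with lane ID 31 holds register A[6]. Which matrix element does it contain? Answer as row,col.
31: gr=7,th=3
[6] (7+8,3*2+0+8) = (15,14)

15,14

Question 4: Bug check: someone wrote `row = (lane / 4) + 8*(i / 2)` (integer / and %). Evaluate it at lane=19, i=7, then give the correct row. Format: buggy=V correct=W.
buggy=28 correct=12

`(lane / 4) + 8*(i / 2)`[19,7]⇒28
L=19⇒gr=19>>2=4, th=19&3=3
[7]⇒row 4+8=12  col 3·2+1+8=15
row: 28 vs 12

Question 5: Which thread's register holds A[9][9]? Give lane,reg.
4,7

r=9->g=1,rb=1  c=9->cb=1,t=0,b0=1
L=1*4+0=4  i=1*4+1*2+1=7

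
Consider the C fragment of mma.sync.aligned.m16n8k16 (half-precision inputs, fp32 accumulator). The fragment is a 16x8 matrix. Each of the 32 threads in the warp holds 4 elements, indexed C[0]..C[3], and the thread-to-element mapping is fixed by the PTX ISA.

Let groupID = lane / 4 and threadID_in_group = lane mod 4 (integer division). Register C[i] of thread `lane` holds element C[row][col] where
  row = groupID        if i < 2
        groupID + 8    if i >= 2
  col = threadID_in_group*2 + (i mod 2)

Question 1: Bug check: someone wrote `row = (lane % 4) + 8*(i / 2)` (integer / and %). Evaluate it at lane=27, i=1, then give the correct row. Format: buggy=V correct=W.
buggy=3 correct=6

`(lane % 4) + 8*(i / 2)`[27,1]=>3
lane 27: grp=6 (27/4), tig=3 (27%4)
i=1: r=6+0=6, c=3*2+1=7
row: 3 vs 6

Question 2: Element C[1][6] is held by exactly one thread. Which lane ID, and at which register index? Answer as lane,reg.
r: 1->gid=1,r8=0  c: 6->tid=3,i&1=0
L=1*4+3=7  i=0*2+0=0

7,0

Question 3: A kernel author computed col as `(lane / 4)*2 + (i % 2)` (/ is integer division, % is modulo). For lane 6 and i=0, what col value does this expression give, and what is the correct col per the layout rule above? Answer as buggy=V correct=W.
buggy=2 correct=4

`(lane / 4)*2 + (i % 2)`[6,0]->2
L=6->gid=6>>2=1, tid=6&3=2
[0]->row 1+0=1  col 2·2+0=4
col: 2 vs 4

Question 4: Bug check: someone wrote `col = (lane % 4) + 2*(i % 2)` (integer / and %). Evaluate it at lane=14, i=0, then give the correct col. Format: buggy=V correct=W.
buggy=2 correct=4

`(lane % 4) + 2*(i % 2)`[14,0]->2
14: gid=3,tid=2
[0] (3+0,2*2+0) = (3,4)
col: 2 vs 4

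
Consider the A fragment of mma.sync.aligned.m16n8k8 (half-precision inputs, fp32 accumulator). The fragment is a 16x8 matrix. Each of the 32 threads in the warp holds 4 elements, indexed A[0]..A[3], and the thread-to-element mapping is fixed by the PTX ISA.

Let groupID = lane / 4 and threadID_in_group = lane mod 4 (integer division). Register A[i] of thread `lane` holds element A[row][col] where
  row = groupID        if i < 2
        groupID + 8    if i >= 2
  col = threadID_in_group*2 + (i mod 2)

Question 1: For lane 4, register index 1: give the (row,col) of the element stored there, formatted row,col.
1,1

lane 4→4/4=1, 4 mod 4=0
i=1  r:1+0→1  c:2·0+1→1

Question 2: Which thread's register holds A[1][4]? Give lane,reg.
6,0

r=1⇒gr=1,Rb=0  c=4⇒th=2,odd=0
L=1*4+2=6  i=0*2+0=0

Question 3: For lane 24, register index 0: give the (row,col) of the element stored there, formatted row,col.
L=24→G=24>>2=6, T=24&3=0
[0]→row 6+0=6  col 0·2+0=0

6,0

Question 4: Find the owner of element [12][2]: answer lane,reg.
17,2

r: 12->gid=4,r8=1  c: 2->tid=1,i&1=0
L=4*4+1=17  i=1*2+0=2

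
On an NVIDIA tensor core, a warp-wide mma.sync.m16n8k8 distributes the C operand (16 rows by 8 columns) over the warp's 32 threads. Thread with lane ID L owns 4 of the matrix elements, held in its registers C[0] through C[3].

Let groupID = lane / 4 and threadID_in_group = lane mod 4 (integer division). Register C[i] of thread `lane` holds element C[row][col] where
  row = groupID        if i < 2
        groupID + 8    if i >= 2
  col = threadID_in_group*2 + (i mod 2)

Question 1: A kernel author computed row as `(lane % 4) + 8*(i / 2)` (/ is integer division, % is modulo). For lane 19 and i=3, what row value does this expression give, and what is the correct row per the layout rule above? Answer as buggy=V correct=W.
buggy=11 correct=12

`(lane % 4) + 8*(i / 2)`[19,3]→11
19: G=4,T=3
[3] (4+8,3*2+1) = (12,7)
row: 11 vs 12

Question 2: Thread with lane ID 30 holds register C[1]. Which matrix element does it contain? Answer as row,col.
30: grp=7,tig=2
[1] (7+0,2*2+1) = (7,5)

7,5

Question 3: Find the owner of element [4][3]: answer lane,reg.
17,1

r: 4->gid=4,r8=0  c: 3->tid=1,i&1=1
L=4*4+1=17  i=0*2+1=1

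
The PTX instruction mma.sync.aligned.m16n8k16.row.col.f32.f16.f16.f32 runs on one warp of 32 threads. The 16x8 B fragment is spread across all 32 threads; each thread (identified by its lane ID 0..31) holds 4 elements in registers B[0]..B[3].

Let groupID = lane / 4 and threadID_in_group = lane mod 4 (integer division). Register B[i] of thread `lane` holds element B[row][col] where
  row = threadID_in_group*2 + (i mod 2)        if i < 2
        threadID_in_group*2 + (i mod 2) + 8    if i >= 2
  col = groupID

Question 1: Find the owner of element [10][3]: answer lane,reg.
13,2

c: 3->gid=3  r: 10->r8=1,tid=1,i&1=0
L=3*4+1=13  i=1*2+0=2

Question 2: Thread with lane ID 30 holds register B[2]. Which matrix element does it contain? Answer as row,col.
12,7

lane 30=>30/4=7, 30 mod 4=2
i=2  r:2·2+0+8=>12  c:7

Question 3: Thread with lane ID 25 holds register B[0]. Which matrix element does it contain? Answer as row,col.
2,6

L=25⇒gr=25>>2=6, th=25&3=1
[0]⇒row 1·2+0+0=2  col gr=6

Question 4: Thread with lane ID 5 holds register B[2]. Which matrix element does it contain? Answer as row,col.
10,1

L=5→G=5>>2=1, T=5&3=1
[2]→row 1·2+0+8=10  col G=1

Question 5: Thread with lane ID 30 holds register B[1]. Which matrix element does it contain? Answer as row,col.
30: gid=7,tid=2
[1] (2*2+1+0,7) = (5,7)

5,7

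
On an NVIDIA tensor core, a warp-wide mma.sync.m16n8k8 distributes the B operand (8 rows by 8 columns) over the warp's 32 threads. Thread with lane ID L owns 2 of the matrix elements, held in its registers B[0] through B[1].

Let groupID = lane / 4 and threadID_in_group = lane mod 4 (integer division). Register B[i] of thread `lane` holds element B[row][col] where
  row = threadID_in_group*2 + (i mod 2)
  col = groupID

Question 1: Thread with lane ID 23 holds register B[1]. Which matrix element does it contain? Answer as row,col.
7,5

lane 23⇒23/4=5, 23 mod 4=3
i=1  r:2·3+1⇒7  c:5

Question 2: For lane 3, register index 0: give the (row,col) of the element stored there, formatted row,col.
6,0

3: g=0,t=3
[0] (3*2+0,0) = (6,0)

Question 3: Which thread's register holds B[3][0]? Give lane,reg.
c=0⇒gr=0  r=3⇒th=1,odd=1
L=0*4+1=1  i=1=1

1,1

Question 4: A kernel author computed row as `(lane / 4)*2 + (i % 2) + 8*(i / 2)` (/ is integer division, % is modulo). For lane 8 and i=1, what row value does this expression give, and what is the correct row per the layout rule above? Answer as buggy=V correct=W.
`(lane / 4)*2 + (i % 2) + 8*(i / 2)`[8,1]->5
lane 8: g=2 (8/4), t=0 (8%4)
i=1: r=0*2+1=1, c=g=2
row: 5 vs 1

buggy=5 correct=1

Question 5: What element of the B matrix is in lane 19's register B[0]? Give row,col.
6,4

lane 19: g=4 (19/4), t=3 (19%4)
i=0: r=3*2+0=6, c=g=4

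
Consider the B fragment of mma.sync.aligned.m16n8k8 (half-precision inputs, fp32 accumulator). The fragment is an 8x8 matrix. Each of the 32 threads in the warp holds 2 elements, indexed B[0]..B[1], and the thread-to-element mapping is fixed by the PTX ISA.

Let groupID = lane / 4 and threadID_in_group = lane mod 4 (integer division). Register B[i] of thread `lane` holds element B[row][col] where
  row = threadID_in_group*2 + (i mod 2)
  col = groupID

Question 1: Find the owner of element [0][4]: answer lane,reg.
c=4->g=4  r=0->t=0,b0=0
L=4*4+0=16  i=0=0

16,0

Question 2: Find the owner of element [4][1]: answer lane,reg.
6,0

c:1=>grp=1  r:4=>tig=2,lo=0
L=1*4+2=6  i=0=0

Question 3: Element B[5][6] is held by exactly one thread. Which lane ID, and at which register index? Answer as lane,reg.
26,1

c=6⇒gr=6  r=5⇒th=2,odd=1
L=6*4+2=26  i=1=1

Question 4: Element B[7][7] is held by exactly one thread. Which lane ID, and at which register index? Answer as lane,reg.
c: 7->gid=7  r: 7->tid=3,i&1=1
L=7*4+3=31  i=1=1

31,1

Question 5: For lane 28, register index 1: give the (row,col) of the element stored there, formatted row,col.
28: G=7,T=0
[1] (0*2+1,7) = (1,7)

1,7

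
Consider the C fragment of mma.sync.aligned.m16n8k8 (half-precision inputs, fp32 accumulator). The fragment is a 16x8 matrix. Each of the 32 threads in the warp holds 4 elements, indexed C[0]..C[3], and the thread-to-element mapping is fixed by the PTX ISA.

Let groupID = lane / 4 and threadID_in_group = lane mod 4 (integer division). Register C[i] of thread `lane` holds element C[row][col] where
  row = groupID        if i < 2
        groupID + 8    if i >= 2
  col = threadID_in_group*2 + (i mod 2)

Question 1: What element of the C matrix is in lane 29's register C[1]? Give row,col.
L=29⇒gr=29>>2=7, th=29&3=1
[1]⇒row 7+0=7  col 1·2+1=3

7,3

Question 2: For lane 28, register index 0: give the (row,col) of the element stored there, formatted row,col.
28: grp=7,tig=0
[0] (7+0,0*2+0) = (7,0)

7,0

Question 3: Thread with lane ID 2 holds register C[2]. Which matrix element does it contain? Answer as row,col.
L=2=>grp=2>>2=0, tig=2&3=2
[2]=>row 0+8=8  col 2·2+0=4

8,4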